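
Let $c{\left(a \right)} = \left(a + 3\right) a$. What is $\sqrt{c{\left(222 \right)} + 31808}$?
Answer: $\sqrt{81758} \approx 285.93$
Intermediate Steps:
$c{\left(a \right)} = a \left(3 + a\right)$ ($c{\left(a \right)} = \left(3 + a\right) a = a \left(3 + a\right)$)
$\sqrt{c{\left(222 \right)} + 31808} = \sqrt{222 \left(3 + 222\right) + 31808} = \sqrt{222 \cdot 225 + 31808} = \sqrt{49950 + 31808} = \sqrt{81758}$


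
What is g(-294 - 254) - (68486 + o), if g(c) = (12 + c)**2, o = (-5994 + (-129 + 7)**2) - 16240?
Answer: 226160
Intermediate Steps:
o = -7350 (o = (-5994 + (-122)**2) - 16240 = (-5994 + 14884) - 16240 = 8890 - 16240 = -7350)
g(-294 - 254) - (68486 + o) = (12 + (-294 - 254))**2 - (68486 - 7350) = (12 - 548)**2 - 1*61136 = (-536)**2 - 61136 = 287296 - 61136 = 226160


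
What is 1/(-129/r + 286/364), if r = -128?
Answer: 896/1607 ≈ 0.55756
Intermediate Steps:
1/(-129/r + 286/364) = 1/(-129/(-128) + 286/364) = 1/(-129*(-1/128) + 286*(1/364)) = 1/(129/128 + 11/14) = 1/(1607/896) = 896/1607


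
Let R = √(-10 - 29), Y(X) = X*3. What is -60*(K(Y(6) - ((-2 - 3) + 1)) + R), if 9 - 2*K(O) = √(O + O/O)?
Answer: -270 + 30*√23 - 60*I*√39 ≈ -126.13 - 374.7*I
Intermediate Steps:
Y(X) = 3*X
K(O) = 9/2 - √(1 + O)/2 (K(O) = 9/2 - √(O + O/O)/2 = 9/2 - √(O + 1)/2 = 9/2 - √(1 + O)/2)
R = I*√39 (R = √(-39) = I*√39 ≈ 6.245*I)
-60*(K(Y(6) - ((-2 - 3) + 1)) + R) = -60*((9/2 - √(1 + (3*6 - ((-2 - 3) + 1)))/2) + I*√39) = -60*((9/2 - √(1 + (18 - (-5 + 1)))/2) + I*√39) = -60*((9/2 - √(1 + (18 - 1*(-4)))/2) + I*√39) = -60*((9/2 - √(1 + (18 + 4))/2) + I*√39) = -60*((9/2 - √(1 + 22)/2) + I*√39) = -60*((9/2 - √23/2) + I*√39) = -60*(9/2 - √23/2 + I*√39) = -270 + 30*√23 - 60*I*√39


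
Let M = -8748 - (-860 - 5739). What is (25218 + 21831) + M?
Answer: 44900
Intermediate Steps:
M = -2149 (M = -8748 - 1*(-6599) = -8748 + 6599 = -2149)
(25218 + 21831) + M = (25218 + 21831) - 2149 = 47049 - 2149 = 44900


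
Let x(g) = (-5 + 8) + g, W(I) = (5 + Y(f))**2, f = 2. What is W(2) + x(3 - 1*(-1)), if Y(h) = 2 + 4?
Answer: 128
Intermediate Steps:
Y(h) = 6
W(I) = 121 (W(I) = (5 + 6)**2 = 11**2 = 121)
x(g) = 3 + g
W(2) + x(3 - 1*(-1)) = 121 + (3 + (3 - 1*(-1))) = 121 + (3 + (3 + 1)) = 121 + (3 + 4) = 121 + 7 = 128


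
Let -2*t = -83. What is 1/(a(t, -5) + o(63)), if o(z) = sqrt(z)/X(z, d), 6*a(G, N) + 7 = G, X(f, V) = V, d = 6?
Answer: 92/501 - 8*sqrt(7)/501 ≈ 0.14139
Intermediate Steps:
t = 83/2 (t = -1/2*(-83) = 83/2 ≈ 41.500)
a(G, N) = -7/6 + G/6
o(z) = sqrt(z)/6
1/(a(t, -5) + o(63)) = 1/((-7/6 + (1/6)*(83/2)) + sqrt(63)/6) = 1/((-7/6 + 83/12) + (3*sqrt(7))/6) = 1/(23/4 + sqrt(7)/2)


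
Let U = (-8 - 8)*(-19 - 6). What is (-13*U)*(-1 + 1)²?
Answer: 0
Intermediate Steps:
U = 400 (U = -16*(-25) = 400)
(-13*U)*(-1 + 1)² = (-13*400)*(-1 + 1)² = -5200*0² = -5200*0 = 0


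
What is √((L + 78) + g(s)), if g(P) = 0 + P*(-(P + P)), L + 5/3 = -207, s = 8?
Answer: 2*I*√582/3 ≈ 16.083*I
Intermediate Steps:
L = -626/3 (L = -5/3 - 207 = -626/3 ≈ -208.67)
g(P) = -2*P² (g(P) = 0 + P*(-2*P) = 0 - 2*P² = -2*P²)
√((L + 78) + g(s)) = √((-626/3 + 78) - 2*8²) = √(-392/3 - 2*64) = √(-392/3 - 128) = √(-776/3) = 2*I*√582/3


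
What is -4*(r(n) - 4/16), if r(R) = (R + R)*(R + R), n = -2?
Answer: -63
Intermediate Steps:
r(R) = 4*R**2 (r(R) = (2*R)*(2*R) = 4*R**2)
-4*(r(n) - 4/16) = -4*(4*(-2)**2 - 4/16) = -4*(4*4 - 4*1/16) = -4*(16 - 1/4) = -4*63/4 = -63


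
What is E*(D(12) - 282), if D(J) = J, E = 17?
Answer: -4590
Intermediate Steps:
E*(D(12) - 282) = 17*(12 - 282) = 17*(-270) = -4590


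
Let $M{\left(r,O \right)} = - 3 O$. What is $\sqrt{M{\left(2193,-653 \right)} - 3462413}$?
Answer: $i \sqrt{3460454} \approx 1860.2 i$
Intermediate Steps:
$\sqrt{M{\left(2193,-653 \right)} - 3462413} = \sqrt{\left(-3\right) \left(-653\right) - 3462413} = \sqrt{1959 - 3462413} = \sqrt{-3460454} = i \sqrt{3460454}$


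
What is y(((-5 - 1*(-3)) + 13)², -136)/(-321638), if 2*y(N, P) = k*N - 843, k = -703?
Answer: 42953/321638 ≈ 0.13354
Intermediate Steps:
y(N, P) = -843/2 - 703*N/2 (y(N, P) = (-703*N - 843)/2 = (-843 - 703*N)/2 = -843/2 - 703*N/2)
y(((-5 - 1*(-3)) + 13)², -136)/(-321638) = (-843/2 - 703*((-5 - 1*(-3)) + 13)²/2)/(-321638) = (-843/2 - 703*((-5 + 3) + 13)²/2)*(-1/321638) = (-843/2 - 703*(-2 + 13)²/2)*(-1/321638) = (-843/2 - 703/2*11²)*(-1/321638) = (-843/2 - 703/2*121)*(-1/321638) = (-843/2 - 85063/2)*(-1/321638) = -42953*(-1/321638) = 42953/321638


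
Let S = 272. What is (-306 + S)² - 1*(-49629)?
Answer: 50785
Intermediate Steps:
(-306 + S)² - 1*(-49629) = (-306 + 272)² - 1*(-49629) = (-34)² + 49629 = 1156 + 49629 = 50785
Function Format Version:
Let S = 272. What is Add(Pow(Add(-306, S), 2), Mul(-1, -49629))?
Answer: 50785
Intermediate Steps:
Add(Pow(Add(-306, S), 2), Mul(-1, -49629)) = Add(Pow(Add(-306, 272), 2), Mul(-1, -49629)) = Add(Pow(-34, 2), 49629) = Add(1156, 49629) = 50785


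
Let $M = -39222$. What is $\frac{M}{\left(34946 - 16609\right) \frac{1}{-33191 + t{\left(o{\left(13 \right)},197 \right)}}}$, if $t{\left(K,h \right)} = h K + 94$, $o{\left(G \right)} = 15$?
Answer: $\frac{1182229524}{18337} \approx 64472.0$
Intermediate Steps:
$t{\left(K,h \right)} = 94 + K h$ ($t{\left(K,h \right)} = K h + 94 = 94 + K h$)
$\frac{M}{\left(34946 - 16609\right) \frac{1}{-33191 + t{\left(o{\left(13 \right)},197 \right)}}} = - \frac{39222}{\left(34946 - 16609\right) \frac{1}{-33191 + \left(94 + 15 \cdot 197\right)}} = - \frac{39222}{18337 \frac{1}{-33191 + \left(94 + 2955\right)}} = - \frac{39222}{18337 \frac{1}{-33191 + 3049}} = - \frac{39222}{18337 \frac{1}{-30142}} = - \frac{39222}{18337 \left(- \frac{1}{30142}\right)} = - \frac{39222}{- \frac{18337}{30142}} = \left(-39222\right) \left(- \frac{30142}{18337}\right) = \frac{1182229524}{18337}$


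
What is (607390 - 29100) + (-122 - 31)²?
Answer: 601699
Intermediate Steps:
(607390 - 29100) + (-122 - 31)² = 578290 + (-153)² = 578290 + 23409 = 601699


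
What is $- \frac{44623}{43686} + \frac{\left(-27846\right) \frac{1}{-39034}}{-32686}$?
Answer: $- \frac{7116769354151}{6967181568033} \approx -1.0215$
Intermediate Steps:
$- \frac{44623}{43686} + \frac{\left(-27846\right) \frac{1}{-39034}}{-32686} = \left(-44623\right) \frac{1}{43686} + \left(-27846\right) \left(- \frac{1}{39034}\right) \left(- \frac{1}{32686}\right) = - \frac{44623}{43686} + \frac{13923}{19517} \left(- \frac{1}{32686}\right) = - \frac{44623}{43686} - \frac{13923}{637932662} = - \frac{7116769354151}{6967181568033}$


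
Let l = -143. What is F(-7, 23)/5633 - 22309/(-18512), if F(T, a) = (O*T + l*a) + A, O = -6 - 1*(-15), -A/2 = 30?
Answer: 62503653/104278096 ≈ 0.59939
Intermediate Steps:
A = -60 (A = -2*30 = -60)
O = 9 (O = -6 + 15 = 9)
F(T, a) = -60 - 143*a + 9*T (F(T, a) = (9*T - 143*a) - 60 = (-143*a + 9*T) - 60 = -60 - 143*a + 9*T)
F(-7, 23)/5633 - 22309/(-18512) = (-60 - 143*23 + 9*(-7))/5633 - 22309/(-18512) = (-60 - 3289 - 63)*(1/5633) - 22309*(-1/18512) = -3412*1/5633 + 22309/18512 = -3412/5633 + 22309/18512 = 62503653/104278096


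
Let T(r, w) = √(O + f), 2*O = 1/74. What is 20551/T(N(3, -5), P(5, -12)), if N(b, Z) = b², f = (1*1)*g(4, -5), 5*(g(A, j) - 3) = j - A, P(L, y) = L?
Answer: 41102*√165205/893 ≈ 18708.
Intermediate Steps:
O = 1/148 (O = (½)/74 = (½)*(1/74) = 1/148 ≈ 0.0067568)
g(A, j) = 3 - A/5 + j/5 (g(A, j) = 3 + (j - A)/5 = 3 + (-A/5 + j/5) = 3 - A/5 + j/5)
f = 6/5 (f = (1*1)*(3 - ⅕*4 + (⅕)*(-5)) = 1*(3 - ⅘ - 1) = 1*(6/5) = 6/5 ≈ 1.2000)
T(r, w) = √165205/370 (T(r, w) = √(1/148 + 6/5) = √(893/740) = √165205/370)
20551/T(N(3, -5), P(5, -12)) = 20551/((√165205/370)) = 20551*(2*√165205/893) = 41102*√165205/893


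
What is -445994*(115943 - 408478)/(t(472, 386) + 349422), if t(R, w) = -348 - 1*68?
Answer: 65234427395/174503 ≈ 3.7383e+5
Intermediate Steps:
t(R, w) = -416 (t(R, w) = -348 - 68 = -416)
-445994*(115943 - 408478)/(t(472, 386) + 349422) = -445994*(115943 - 408478)/(-416 + 349422) = -445994/(349006/(-292535)) = -445994/(349006*(-1/292535)) = -445994/(-349006/292535) = -445994*(-292535/349006) = 65234427395/174503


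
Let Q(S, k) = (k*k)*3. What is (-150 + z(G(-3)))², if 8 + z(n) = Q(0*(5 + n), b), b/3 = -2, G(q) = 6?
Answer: 2500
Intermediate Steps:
b = -6 (b = 3*(-2) = -6)
Q(S, k) = 3*k² (Q(S, k) = k²*3 = 3*k²)
z(n) = 100 (z(n) = -8 + 3*(-6)² = -8 + 3*36 = -8 + 108 = 100)
(-150 + z(G(-3)))² = (-150 + 100)² = (-50)² = 2500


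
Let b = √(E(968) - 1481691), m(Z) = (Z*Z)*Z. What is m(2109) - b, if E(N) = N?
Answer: 9380581029 - I*√1480723 ≈ 9.3806e+9 - 1216.8*I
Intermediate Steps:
m(Z) = Z³ (m(Z) = Z²*Z = Z³)
b = I*√1480723 (b = √(968 - 1481691) = √(-1480723) = I*√1480723 ≈ 1216.8*I)
m(2109) - b = 2109³ - I*√1480723 = 9380581029 - I*√1480723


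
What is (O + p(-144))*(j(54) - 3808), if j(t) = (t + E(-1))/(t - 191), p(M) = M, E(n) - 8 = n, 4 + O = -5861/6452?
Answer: 501281690049/883924 ≈ 5.6711e+5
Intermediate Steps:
O = -31669/6452 (O = -4 - 5861/6452 = -31669/6452 ≈ -4.9084)
E(n) = 8 + n
j(t) = (7 + t)/(-191 + t) (j(t) = (t + (8 - 1))/(t - 191) = (t + 7)/(-191 + t) = (7 + t)/(-191 + t))
(O + p(-144))*(j(54) - 3808) = (-31669/6452 - 144)*((7 + 54)/(-191 + 54) - 3808) = -960757*(61/(-137) - 3808)/6452 = -960757*(-1/137*61 - 3808)/6452 = -960757*(-61/137 - 3808)/6452 = -960757/6452*(-521757/137) = 501281690049/883924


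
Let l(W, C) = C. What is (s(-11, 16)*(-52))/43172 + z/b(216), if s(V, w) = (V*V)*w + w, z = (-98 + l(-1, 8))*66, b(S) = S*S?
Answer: -11556047/4662576 ≈ -2.4785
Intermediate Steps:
b(S) = S²
z = -5940 (z = (-98 + 8)*66 = -90*66 = -5940)
s(V, w) = w + w*V² (s(V, w) = V²*w + w = w*V² + w = w + w*V²)
(s(-11, 16)*(-52))/43172 + z/b(216) = ((16*(1 + (-11)²))*(-52))/43172 - 5940/(216²) = ((16*(1 + 121))*(-52))*(1/43172) - 5940/46656 = ((16*122)*(-52))*(1/43172) - 5940*1/46656 = (1952*(-52))*(1/43172) - 55/432 = -101504*1/43172 - 55/432 = -25376/10793 - 55/432 = -11556047/4662576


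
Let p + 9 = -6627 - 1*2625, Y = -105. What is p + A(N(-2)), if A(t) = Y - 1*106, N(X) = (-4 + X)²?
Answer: -9472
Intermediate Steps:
p = -9261 (p = -9 + (-6627 - 1*2625) = -9 + (-6627 - 2625) = -9 - 9252 = -9261)
A(t) = -211 (A(t) = -105 - 1*106 = -105 - 106 = -211)
p + A(N(-2)) = -9261 - 211 = -9472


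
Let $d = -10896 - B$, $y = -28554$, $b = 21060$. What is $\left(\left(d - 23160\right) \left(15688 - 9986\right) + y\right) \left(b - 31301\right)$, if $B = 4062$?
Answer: $2226161850990$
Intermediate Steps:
$d = -14958$ ($d = -10896 - 4062 = -14958$)
$\left(\left(d - 23160\right) \left(15688 - 9986\right) + y\right) \left(b - 31301\right) = \left(\left(-14958 - 23160\right) \left(15688 - 9986\right) - 28554\right) \left(21060 - 31301\right) = \left(\left(-38118\right) 5702 - 28554\right) \left(-10241\right) = \left(-217348836 - 28554\right) \left(-10241\right) = \left(-217377390\right) \left(-10241\right) = 2226161850990$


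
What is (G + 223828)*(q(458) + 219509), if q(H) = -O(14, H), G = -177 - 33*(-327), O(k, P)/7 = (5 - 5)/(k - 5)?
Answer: 51462128978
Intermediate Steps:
O(k, P) = 0 (O(k, P) = 7*((5 - 5)/(k - 5)) = 7*(0/(-5 + k)) = 7*0 = 0)
G = 10614 (G = -177 + 10791 = 10614)
q(H) = 0 (q(H) = -1*0 = 0)
(G + 223828)*(q(458) + 219509) = (10614 + 223828)*(0 + 219509) = 234442*219509 = 51462128978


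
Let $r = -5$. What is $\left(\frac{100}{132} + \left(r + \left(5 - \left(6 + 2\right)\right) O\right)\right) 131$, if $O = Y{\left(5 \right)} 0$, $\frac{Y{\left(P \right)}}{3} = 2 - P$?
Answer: $- \frac{18340}{33} \approx -555.76$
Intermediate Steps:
$Y{\left(P \right)} = 6 - 3 P$ ($Y{\left(P \right)} = 3 \left(2 - P\right) = 6 - 3 P$)
$O = 0$ ($O = \left(6 - 15\right) 0 = \left(-9\right) 0 = 0$)
$\left(\frac{100}{132} + \left(r + \left(5 - \left(6 + 2\right)\right) O\right)\right) 131 = \left(\frac{100}{132} - \left(5 - \left(5 - \left(6 + 2\right)\right) 0\right)\right) 131 = \left(100 \cdot \frac{1}{132} - \left(5 - \left(5 - 8\right) 0\right)\right) 131 = \left(\frac{25}{33} - \left(5 - \left(5 - 8\right) 0\right)\right) 131 = \left(\frac{25}{33} - 5\right) 131 = \left(- \frac{140}{33}\right) 131 = - \frac{18340}{33}$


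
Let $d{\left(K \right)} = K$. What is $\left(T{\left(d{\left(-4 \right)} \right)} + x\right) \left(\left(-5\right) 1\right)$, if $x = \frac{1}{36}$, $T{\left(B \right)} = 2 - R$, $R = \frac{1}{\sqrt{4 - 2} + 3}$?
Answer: $- \frac{2015}{252} - \frac{5 \sqrt{2}}{7} \approx -9.0062$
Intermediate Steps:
$R = \frac{1}{3 + \sqrt{2}}$ ($R = \frac{1}{\sqrt{2} + 3} = \frac{1}{3 + \sqrt{2}} \approx 0.22654$)
$T{\left(B \right)} = \frac{11}{7} + \frac{\sqrt{2}}{7}$ ($T{\left(B \right)} = 2 - \left(\frac{3}{7} - \frac{\sqrt{2}}{7}\right) = \frac{11}{7} + \frac{\sqrt{2}}{7}$)
$x = \frac{1}{36} \approx 0.027778$
$\left(T{\left(d{\left(-4 \right)} \right)} + x\right) \left(\left(-5\right) 1\right) = \left(\left(\frac{11}{7} + \frac{\sqrt{2}}{7}\right) + \frac{1}{36}\right) \left(\left(-5\right) 1\right) = \left(\frac{403}{252} + \frac{\sqrt{2}}{7}\right) \left(-5\right) = - \frac{2015}{252} - \frac{5 \sqrt{2}}{7}$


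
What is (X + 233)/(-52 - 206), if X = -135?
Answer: -49/129 ≈ -0.37985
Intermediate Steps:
(X + 233)/(-52 - 206) = (-135 + 233)/(-52 - 206) = 98/(-258) = 98*(-1/258) = -49/129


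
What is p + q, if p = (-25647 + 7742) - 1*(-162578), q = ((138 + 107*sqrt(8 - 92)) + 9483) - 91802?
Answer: 62492 + 214*I*sqrt(21) ≈ 62492.0 + 980.67*I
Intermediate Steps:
q = -82181 + 214*I*sqrt(21) (q = ((138 + 107*sqrt(-84)) + 9483) - 91802 = ((138 + 107*(2*I*sqrt(21))) + 9483) - 91802 = ((138 + 214*I*sqrt(21)) + 9483) - 91802 = (9621 + 214*I*sqrt(21)) - 91802 = -82181 + 214*I*sqrt(21) ≈ -82181.0 + 980.67*I)
p = 144673 (p = -17905 + 162578 = 144673)
p + q = 144673 + (-82181 + 214*I*sqrt(21)) = 62492 + 214*I*sqrt(21)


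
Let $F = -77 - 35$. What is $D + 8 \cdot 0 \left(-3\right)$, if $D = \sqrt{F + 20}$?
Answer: $2 i \sqrt{23} \approx 9.5917 i$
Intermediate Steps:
$F = -112$
$D = 2 i \sqrt{23}$ ($D = \sqrt{-112 + 20} = \sqrt{-92} = 2 i \sqrt{23} \approx 9.5917 i$)
$D + 8 \cdot 0 \left(-3\right) = 2 i \sqrt{23} + 8 \cdot 0 \left(-3\right) = 2 i \sqrt{23} + 0 \left(-3\right) = 2 i \sqrt{23} + 0 = 2 i \sqrt{23}$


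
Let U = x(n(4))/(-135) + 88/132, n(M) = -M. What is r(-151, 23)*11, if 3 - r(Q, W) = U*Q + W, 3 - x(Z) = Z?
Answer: 108163/135 ≈ 801.21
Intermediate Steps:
x(Z) = 3 - Z
U = 83/135 (U = (3 - (-1)*4)/(-135) + 88/132 = (3 - 1*(-4))*(-1/135) + 88*(1/132) = (3 + 4)*(-1/135) + ⅔ = 7*(-1/135) + ⅔ = -7/135 + ⅔ = 83/135 ≈ 0.61481)
r(Q, W) = 3 - W - 83*Q/135 (r(Q, W) = 3 - (83*Q/135 + W) = 3 - (W + 83*Q/135) = 3 + (-W - 83*Q/135) = 3 - W - 83*Q/135)
r(-151, 23)*11 = (3 - 1*23 - 83/135*(-151))*11 = (3 - 23 + 12533/135)*11 = (9833/135)*11 = 108163/135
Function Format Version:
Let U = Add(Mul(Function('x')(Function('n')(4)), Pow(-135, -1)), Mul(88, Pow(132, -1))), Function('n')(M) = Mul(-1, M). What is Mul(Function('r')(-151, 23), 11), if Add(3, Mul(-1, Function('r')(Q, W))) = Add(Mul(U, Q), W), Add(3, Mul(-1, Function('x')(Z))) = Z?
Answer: Rational(108163, 135) ≈ 801.21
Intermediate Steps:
Function('x')(Z) = Add(3, Mul(-1, Z))
U = Rational(83, 135) (U = Add(Mul(Add(3, Mul(-1, Mul(-1, 4))), Pow(-135, -1)), Mul(88, Pow(132, -1))) = Add(Mul(Add(3, Mul(-1, -4)), Rational(-1, 135)), Mul(88, Rational(1, 132))) = Add(Mul(Add(3, 4), Rational(-1, 135)), Rational(2, 3)) = Add(Mul(7, Rational(-1, 135)), Rational(2, 3)) = Add(Rational(-7, 135), Rational(2, 3)) = Rational(83, 135) ≈ 0.61481)
Function('r')(Q, W) = Add(3, Mul(-1, W), Mul(Rational(-83, 135), Q)) (Function('r')(Q, W) = Add(3, Mul(-1, Add(Mul(Rational(83, 135), Q), W))) = Add(3, Mul(-1, Add(W, Mul(Rational(83, 135), Q)))) = Add(3, Add(Mul(-1, W), Mul(Rational(-83, 135), Q))) = Add(3, Mul(-1, W), Mul(Rational(-83, 135), Q)))
Mul(Function('r')(-151, 23), 11) = Mul(Add(3, Mul(-1, 23), Mul(Rational(-83, 135), -151)), 11) = Mul(Add(3, -23, Rational(12533, 135)), 11) = Mul(Rational(9833, 135), 11) = Rational(108163, 135)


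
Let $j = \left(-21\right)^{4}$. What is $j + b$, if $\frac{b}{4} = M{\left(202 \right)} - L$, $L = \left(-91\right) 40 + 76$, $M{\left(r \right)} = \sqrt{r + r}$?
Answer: $208737 + 8 \sqrt{101} \approx 2.0882 \cdot 10^{5}$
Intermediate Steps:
$j = 194481$
$M{\left(r \right)} = \sqrt{2} \sqrt{r}$ ($M{\left(r \right)} = \sqrt{2 r} = \sqrt{2} \sqrt{r}$)
$L = -3564$ ($L = -3640 + 76 = -3564$)
$b = 14256 + 8 \sqrt{101}$ ($b = 4 \left(\sqrt{2} \sqrt{202} - -3564\right) = 4 \left(2 \sqrt{101} + 3564\right) = 4 \left(3564 + 2 \sqrt{101}\right) = 14256 + 8 \sqrt{101} \approx 14336.0$)
$j + b = 194481 + \left(14256 + 8 \sqrt{101}\right) = 208737 + 8 \sqrt{101}$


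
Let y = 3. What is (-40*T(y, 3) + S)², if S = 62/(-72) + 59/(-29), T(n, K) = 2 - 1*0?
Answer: 7489690849/1089936 ≈ 6871.7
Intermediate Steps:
T(n, K) = 2 (T(n, K) = 2 + 0 = 2)
S = -3023/1044 (S = 62*(-1/72) + 59*(-1/29) = -31/36 - 59/29 = -3023/1044 ≈ -2.8956)
(-40*T(y, 3) + S)² = (-40*2 - 3023/1044)² = (-80 - 3023/1044)² = (-86543/1044)² = 7489690849/1089936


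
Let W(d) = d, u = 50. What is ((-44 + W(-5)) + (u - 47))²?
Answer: 2116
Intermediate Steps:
((-44 + W(-5)) + (u - 47))² = ((-44 - 5) + (50 - 47))² = (-49 + 3)² = (-46)² = 2116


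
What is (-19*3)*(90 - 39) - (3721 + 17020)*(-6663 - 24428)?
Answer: 644855524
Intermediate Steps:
(-19*3)*(90 - 39) - (3721 + 17020)*(-6663 - 24428) = -57*51 - 20741*(-31091) = -2907 - 1*(-644858431) = -2907 + 644858431 = 644855524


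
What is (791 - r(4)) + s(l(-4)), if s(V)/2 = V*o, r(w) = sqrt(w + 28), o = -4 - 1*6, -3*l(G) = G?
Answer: 2293/3 - 4*sqrt(2) ≈ 758.68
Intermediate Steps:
l(G) = -G/3
o = -10 (o = -4 - 6 = -10)
r(w) = sqrt(28 + w)
s(V) = -20*V (s(V) = 2*(V*(-10)) = 2*(-10*V) = -20*V)
(791 - r(4)) + s(l(-4)) = (791 - sqrt(28 + 4)) - (-20)*(-4)/3 = (791 - sqrt(32)) - 20*4/3 = (791 - 4*sqrt(2)) - 80/3 = 2293/3 - 4*sqrt(2)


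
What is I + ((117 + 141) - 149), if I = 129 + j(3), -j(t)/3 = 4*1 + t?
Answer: 217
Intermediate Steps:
j(t) = -12 - 3*t (j(t) = -3*(4*1 + t) = -3*(4 + t) = -12 - 3*t)
I = 108 (I = 129 + (-12 - 3*3) = 129 + (-12 - 9) = 129 - 21 = 108)
I + ((117 + 141) - 149) = 108 + ((117 + 141) - 149) = 108 + (258 - 149) = 108 + 109 = 217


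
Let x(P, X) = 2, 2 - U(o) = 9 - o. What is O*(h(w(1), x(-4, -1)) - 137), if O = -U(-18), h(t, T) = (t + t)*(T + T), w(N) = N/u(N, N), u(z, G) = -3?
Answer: -10475/3 ≈ -3491.7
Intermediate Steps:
U(o) = -7 + o (U(o) = 2 - (9 - o) = 2 + (-9 + o) = -7 + o)
w(N) = -N/3 (w(N) = N/(-3) = N*(-1/3) = -N/3)
h(t, T) = 4*T*t (h(t, T) = (2*t)*(2*T) = 4*T*t)
O = 25 (O = -(-7 - 18) = -1*(-25) = 25)
O*(h(w(1), x(-4, -1)) - 137) = 25*(4*2*(-1/3*1) - 137) = 25*(4*2*(-1/3) - 137) = 25*(-8/3 - 137) = 25*(-419/3) = -10475/3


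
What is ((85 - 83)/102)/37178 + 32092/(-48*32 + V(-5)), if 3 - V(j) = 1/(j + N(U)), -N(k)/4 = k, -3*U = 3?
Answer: -15212233411/726197874 ≈ -20.948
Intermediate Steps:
U = -1 (U = -1/3*3 = -1)
N(k) = -4*k
V(j) = 3 - 1/(4 + j) (V(j) = 3 - 1/(j - 4*(-1)) = 3 - 1/(j + 4) = 3 - 1/(4 + j))
((85 - 83)/102)/37178 + 32092/(-48*32 + V(-5)) = ((85 - 83)/102)/37178 + 32092/(-48*32 + (11 + 3*(-5))/(4 - 5)) = (2*(1/102))*(1/37178) + 32092/(-1536 + (11 - 15)/(-1)) = (1/51)*(1/37178) + 32092/(-1536 - 1*(-4)) = 1/1896078 + 32092/(-1536 + 4) = 1/1896078 + 32092/(-1532) = 1/1896078 + 32092*(-1/1532) = 1/1896078 - 8023/383 = -15212233411/726197874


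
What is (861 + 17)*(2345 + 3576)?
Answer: 5198638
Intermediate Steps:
(861 + 17)*(2345 + 3576) = 878*5921 = 5198638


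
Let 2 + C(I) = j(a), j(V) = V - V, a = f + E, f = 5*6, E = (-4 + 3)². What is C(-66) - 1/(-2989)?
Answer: -5977/2989 ≈ -1.9997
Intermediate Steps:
E = 1 (E = (-1)² = 1)
f = 30
a = 31 (a = 30 + 1 = 31)
j(V) = 0
C(I) = -2 (C(I) = -2 + 0 = -2)
C(-66) - 1/(-2989) = -2 - 1/(-2989) = -2 - 1*(-1/2989) = -2 + 1/2989 = -5977/2989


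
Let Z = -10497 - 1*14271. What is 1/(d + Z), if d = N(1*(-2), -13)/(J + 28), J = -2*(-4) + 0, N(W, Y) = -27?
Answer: -4/99075 ≈ -4.0373e-5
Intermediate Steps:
J = 8 (J = 8 + 0 = 8)
Z = -24768 (Z = -10497 - 14271 = -24768)
d = -¾ (d = -27/(8 + 28) = -27/36 = (1/36)*(-27) = -¾ ≈ -0.75000)
1/(d + Z) = 1/(-¾ - 24768) = 1/(-99075/4) = -4/99075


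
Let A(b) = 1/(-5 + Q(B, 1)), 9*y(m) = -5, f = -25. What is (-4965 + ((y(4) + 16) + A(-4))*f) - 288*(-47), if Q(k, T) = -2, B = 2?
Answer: 515873/63 ≈ 8188.5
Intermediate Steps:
y(m) = -5/9 (y(m) = (⅑)*(-5) = -5/9)
A(b) = -⅐ (A(b) = 1/(-5 - 2) = 1/(-7) = -⅐)
(-4965 + ((y(4) + 16) + A(-4))*f) - 288*(-47) = (-4965 + ((-5/9 + 16) - ⅐)*(-25)) - 288*(-47) = (-4965 + (139/9 - ⅐)*(-25)) + 13536 = (-4965 + (964/63)*(-25)) + 13536 = (-4965 - 24100/63) + 13536 = -336895/63 + 13536 = 515873/63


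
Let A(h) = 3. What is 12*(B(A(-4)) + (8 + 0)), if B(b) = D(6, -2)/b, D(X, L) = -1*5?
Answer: 76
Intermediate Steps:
D(X, L) = -5
B(b) = -5/b
12*(B(A(-4)) + (8 + 0)) = 12*(-5/3 + (8 + 0)) = 12*(-5*⅓ + 8) = 12*(-5/3 + 8) = 12*(19/3) = 76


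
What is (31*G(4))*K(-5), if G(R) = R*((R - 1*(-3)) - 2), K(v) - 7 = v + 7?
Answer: 5580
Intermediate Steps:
K(v) = 14 + v (K(v) = 7 + (v + 7) = 7 + (7 + v) = 14 + v)
G(R) = R*(1 + R) (G(R) = R*((R + 3) - 2) = R*((3 + R) - 2) = R*(1 + R))
(31*G(4))*K(-5) = (31*(4*(1 + 4)))*(14 - 5) = (31*(4*5))*9 = (31*20)*9 = 620*9 = 5580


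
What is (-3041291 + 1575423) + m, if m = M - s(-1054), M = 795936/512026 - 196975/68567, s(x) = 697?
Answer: -25744168757079434/17554043371 ≈ -1.4666e+6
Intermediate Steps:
M = -23140688819/17554043371 (M = 795936*(1/512026) - 196975*1/68567 = 397968/256013 - 196975/68567 = -23140688819/17554043371 ≈ -1.3183)
m = -12258308918406/17554043371 (m = -23140688819/17554043371 - 1*697 = -23140688819/17554043371 - 697 = -12258308918406/17554043371 ≈ -698.32)
(-3041291 + 1575423) + m = (-3041291 + 1575423) - 12258308918406/17554043371 = -1465868 - 12258308918406/17554043371 = -25744168757079434/17554043371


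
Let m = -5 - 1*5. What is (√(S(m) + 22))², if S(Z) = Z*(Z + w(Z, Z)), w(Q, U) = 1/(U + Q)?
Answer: 245/2 ≈ 122.50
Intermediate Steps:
w(Q, U) = 1/(Q + U)
m = -10 (m = -5 - 5 = -10)
S(Z) = Z*(Z + 1/(2*Z)) (S(Z) = Z*(Z + 1/(Z + Z)) = Z*(Z + 1/(2*Z)))
(√(S(m) + 22))² = (√((½ + (-10)²) + 22))² = (√((½ + 100) + 22))² = (√(201/2 + 22))² = (√(245/2))² = (7*√10/2)² = 245/2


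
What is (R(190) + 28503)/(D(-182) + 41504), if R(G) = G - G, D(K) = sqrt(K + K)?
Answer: 295747128/430645595 - 28503*I*sqrt(91)/861291190 ≈ 0.68675 - 0.00031569*I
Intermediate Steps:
D(K) = sqrt(2)*sqrt(K) (D(K) = sqrt(2*K) = sqrt(2)*sqrt(K))
R(G) = 0
(R(190) + 28503)/(D(-182) + 41504) = (0 + 28503)/(sqrt(2)*sqrt(-182) + 41504) = 28503/(sqrt(2)*(I*sqrt(182)) + 41504) = 28503/(2*I*sqrt(91) + 41504) = 28503/(41504 + 2*I*sqrt(91))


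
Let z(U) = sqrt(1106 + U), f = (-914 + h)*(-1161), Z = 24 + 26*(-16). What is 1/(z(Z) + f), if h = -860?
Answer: 343269/707001638047 - sqrt(714)/4242009828282 ≈ 4.8552e-7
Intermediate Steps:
Z = -392 (Z = 24 - 416 = -392)
f = 2059614 (f = (-914 - 860)*(-1161) = -1774*(-1161) = 2059614)
1/(z(Z) + f) = 1/(sqrt(1106 - 392) + 2059614) = 1/(sqrt(714) + 2059614) = 1/(2059614 + sqrt(714))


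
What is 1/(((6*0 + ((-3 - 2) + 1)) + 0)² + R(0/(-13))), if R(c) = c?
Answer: 1/16 ≈ 0.062500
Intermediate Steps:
1/(((6*0 + ((-3 - 2) + 1)) + 0)² + R(0/(-13))) = 1/(((6*0 + ((-3 - 2) + 1)) + 0)² + 0/(-13)) = 1/(((0 + (-5 + 1)) + 0)² + 0*(-1/13)) = 1/(((0 - 4) + 0)² + 0) = 1/((-4 + 0)² + 0) = 1/((-4)² + 0) = 1/(16 + 0) = 1/16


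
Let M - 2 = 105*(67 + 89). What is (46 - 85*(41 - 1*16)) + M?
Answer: 14303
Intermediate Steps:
M = 16382 (M = 2 + 105*(67 + 89) = 2 + 105*156 = 2 + 16380 = 16382)
(46 - 85*(41 - 1*16)) + M = (46 - 85*(41 - 1*16)) + 16382 = (46 - 85*(41 - 16)) + 16382 = (46 - 85*25) + 16382 = (46 - 2125) + 16382 = -2079 + 16382 = 14303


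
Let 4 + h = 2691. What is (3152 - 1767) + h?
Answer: 4072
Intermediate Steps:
h = 2687 (h = -4 + 2691 = 2687)
(3152 - 1767) + h = (3152 - 1767) + 2687 = 1385 + 2687 = 4072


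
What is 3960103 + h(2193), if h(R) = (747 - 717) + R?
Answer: 3962326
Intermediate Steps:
h(R) = 30 + R
3960103 + h(2193) = 3960103 + (30 + 2193) = 3960103 + 2223 = 3962326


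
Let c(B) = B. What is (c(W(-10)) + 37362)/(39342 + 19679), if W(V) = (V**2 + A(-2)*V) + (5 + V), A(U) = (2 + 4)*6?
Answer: 37097/59021 ≈ 0.62854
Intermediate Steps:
A(U) = 36 (A(U) = 6*6 = 36)
W(V) = 5 + V**2 + 37*V (W(V) = (V**2 + 36*V) + (5 + V) = 5 + V**2 + 37*V)
(c(W(-10)) + 37362)/(39342 + 19679) = ((5 + (-10)**2 + 37*(-10)) + 37362)/(39342 + 19679) = ((5 + 100 - 370) + 37362)/59021 = (-265 + 37362)*(1/59021) = 37097*(1/59021) = 37097/59021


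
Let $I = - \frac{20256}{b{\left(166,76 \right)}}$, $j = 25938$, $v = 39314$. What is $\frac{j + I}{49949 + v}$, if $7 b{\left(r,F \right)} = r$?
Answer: $\frac{2081958}{7408829} \approx 0.28101$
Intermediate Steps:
$b{\left(r,F \right)} = \frac{r}{7}$
$I = - \frac{70896}{83}$ ($I = - \frac{20256}{\frac{1}{7} \cdot 166} = - \frac{20256}{\frac{166}{7}} = \left(-20256\right) \frac{7}{166} = - \frac{70896}{83} \approx -854.17$)
$\frac{j + I}{49949 + v} = \frac{25938 - \frac{70896}{83}}{49949 + 39314} = \frac{2081958}{83 \cdot 89263} = \frac{2081958}{83} \cdot \frac{1}{89263} = \frac{2081958}{7408829}$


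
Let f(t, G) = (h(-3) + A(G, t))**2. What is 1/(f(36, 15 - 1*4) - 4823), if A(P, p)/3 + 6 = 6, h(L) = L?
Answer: -1/4814 ≈ -0.00020773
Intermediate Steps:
A(P, p) = 0 (A(P, p) = -18 + 3*6 = -18 + 18 = 0)
f(t, G) = 9 (f(t, G) = (-3 + 0)**2 = (-3)**2 = 9)
1/(f(36, 15 - 1*4) - 4823) = 1/(9 - 4823) = 1/(-4814) = -1/4814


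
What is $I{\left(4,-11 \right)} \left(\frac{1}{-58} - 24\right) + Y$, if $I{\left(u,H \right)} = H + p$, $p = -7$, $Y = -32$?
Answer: $\frac{11609}{29} \approx 400.31$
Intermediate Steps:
$I{\left(u,H \right)} = -7 + H$ ($I{\left(u,H \right)} = H - 7 = -7 + H$)
$I{\left(4,-11 \right)} \left(\frac{1}{-58} - 24\right) + Y = \left(-7 - 11\right) \left(\frac{1}{-58} - 24\right) - 32 = - 18 \left(- \frac{1}{58} - 24\right) - 32 = \left(-18\right) \left(- \frac{1393}{58}\right) - 32 = \frac{12537}{29} - 32 = \frac{11609}{29}$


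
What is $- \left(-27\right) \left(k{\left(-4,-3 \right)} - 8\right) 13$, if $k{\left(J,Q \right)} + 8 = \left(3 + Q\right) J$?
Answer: $-5616$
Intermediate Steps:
$k{\left(J,Q \right)} = -8 + J \left(3 + Q\right)$ ($k{\left(J,Q \right)} = -8 + \left(3 + Q\right) J = -8 + J \left(3 + Q\right)$)
$- \left(-27\right) \left(k{\left(-4,-3 \right)} - 8\right) 13 = - \left(-27\right) \left(\left(-8 + 3 \left(-4\right) - -12\right) - 8\right) 13 = - \left(-27\right) \left(\left(-8 - 12 + 12\right) - 8\right) 13 = - \left(-27\right) \left(-8 - 8\right) 13 = - \left(-27\right) \left(\left(-16\right) 13\right) = - \left(-27\right) \left(-208\right) = \left(-1\right) 5616 = -5616$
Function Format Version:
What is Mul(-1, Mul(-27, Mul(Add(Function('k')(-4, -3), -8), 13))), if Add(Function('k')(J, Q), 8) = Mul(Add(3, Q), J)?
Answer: -5616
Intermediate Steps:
Function('k')(J, Q) = Add(-8, Mul(J, Add(3, Q))) (Function('k')(J, Q) = Add(-8, Mul(Add(3, Q), J)) = Add(-8, Mul(J, Add(3, Q))))
Mul(-1, Mul(-27, Mul(Add(Function('k')(-4, -3), -8), 13))) = Mul(-1, Mul(-27, Mul(Add(Add(-8, Mul(3, -4), Mul(-4, -3)), -8), 13))) = Mul(-1, Mul(-27, Mul(Add(Add(-8, -12, 12), -8), 13))) = Mul(-1, Mul(-27, Mul(Add(-8, -8), 13))) = Mul(-1, Mul(-27, Mul(-16, 13))) = Mul(-1, Mul(-27, -208)) = Mul(-1, 5616) = -5616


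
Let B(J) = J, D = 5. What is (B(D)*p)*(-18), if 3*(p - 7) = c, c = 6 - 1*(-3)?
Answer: -900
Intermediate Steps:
c = 9 (c = 6 + 3 = 9)
p = 10 (p = 7 + (⅓)*9 = 7 + 3 = 10)
(B(D)*p)*(-18) = (5*10)*(-18) = 50*(-18) = -900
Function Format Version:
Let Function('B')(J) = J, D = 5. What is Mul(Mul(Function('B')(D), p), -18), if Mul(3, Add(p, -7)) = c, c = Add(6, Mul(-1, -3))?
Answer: -900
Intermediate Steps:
c = 9 (c = Add(6, 3) = 9)
p = 10 (p = Add(7, Mul(Rational(1, 3), 9)) = Add(7, 3) = 10)
Mul(Mul(Function('B')(D), p), -18) = Mul(Mul(5, 10), -18) = Mul(50, -18) = -900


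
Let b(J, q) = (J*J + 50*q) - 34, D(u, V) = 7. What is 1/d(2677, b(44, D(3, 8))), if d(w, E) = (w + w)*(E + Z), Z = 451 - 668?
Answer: 1/10895390 ≈ 9.1782e-8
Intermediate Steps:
Z = -217
b(J, q) = -34 + J² + 50*q (b(J, q) = (J² + 50*q) - 34 = -34 + J² + 50*q)
d(w, E) = 2*w*(-217 + E) (d(w, E) = (w + w)*(E - 217) = (2*w)*(-217 + E) = 2*w*(-217 + E))
1/d(2677, b(44, D(3, 8))) = 1/(2*2677*(-217 + (-34 + 44² + 50*7))) = 1/(2*2677*(-217 + (-34 + 1936 + 350))) = 1/(2*2677*(-217 + 2252)) = 1/(2*2677*2035) = 1/10895390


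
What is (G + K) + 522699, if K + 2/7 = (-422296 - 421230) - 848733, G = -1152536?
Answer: -16254674/7 ≈ -2.3221e+6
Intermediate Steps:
K = -11845815/7 (K = -2/7 + ((-422296 - 421230) - 848733) = -2/7 + (-843526 - 848733) = -2/7 - 1692259 = -11845815/7 ≈ -1.6923e+6)
(G + K) + 522699 = (-1152536 - 11845815/7) + 522699 = -19913567/7 + 522699 = -16254674/7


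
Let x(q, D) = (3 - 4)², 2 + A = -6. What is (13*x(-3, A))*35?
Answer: 455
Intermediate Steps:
A = -8 (A = -2 - 6 = -8)
x(q, D) = 1 (x(q, D) = (-1)² = 1)
(13*x(-3, A))*35 = (13*1)*35 = 13*35 = 455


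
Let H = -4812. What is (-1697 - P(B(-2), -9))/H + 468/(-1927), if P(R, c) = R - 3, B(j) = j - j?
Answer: 506161/4636362 ≈ 0.10917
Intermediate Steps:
B(j) = 0
P(R, c) = -3 + R
(-1697 - P(B(-2), -9))/H + 468/(-1927) = (-1697 - (-3 + 0))/(-4812) + 468/(-1927) = (-1697 - 1*(-3))*(-1/4812) + 468*(-1/1927) = (-1697 + 3)*(-1/4812) - 468/1927 = -1694*(-1/4812) - 468/1927 = 847/2406 - 468/1927 = 506161/4636362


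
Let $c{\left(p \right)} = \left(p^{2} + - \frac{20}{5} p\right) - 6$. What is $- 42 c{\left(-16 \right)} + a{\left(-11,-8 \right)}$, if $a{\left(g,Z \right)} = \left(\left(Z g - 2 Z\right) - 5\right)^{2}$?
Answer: $-3387$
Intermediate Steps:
$a{\left(g,Z \right)} = \left(-5 - 2 Z + Z g\right)^{2}$ ($a{\left(g,Z \right)} = \left(\left(- 2 Z + Z g\right) - 5\right)^{2} = \left(-5 - 2 Z + Z g\right)^{2}$)
$c{\left(p \right)} = -6 + p^{2} - 4 p$ ($c{\left(p \right)} = \left(p^{2} + \left(-20\right) \frac{1}{5} p\right) - 6 = \left(p^{2} - 4 p\right) - 6 = -6 + p^{2} - 4 p$)
$- 42 c{\left(-16 \right)} + a{\left(-11,-8 \right)} = - 42 \left(-6 + \left(-16\right)^{2} - -64\right) + \left(5 + 2 \left(-8\right) - \left(-8\right) \left(-11\right)\right)^{2} = - 42 \left(-6 + 256 + 64\right) + \left(5 - 16 - 88\right)^{2} = \left(-42\right) 314 + \left(-99\right)^{2} = -13188 + 9801 = -3387$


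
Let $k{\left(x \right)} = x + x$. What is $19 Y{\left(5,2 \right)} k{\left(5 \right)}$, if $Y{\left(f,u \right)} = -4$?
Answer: $-760$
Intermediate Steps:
$k{\left(x \right)} = 2 x$
$19 Y{\left(5,2 \right)} k{\left(5 \right)} = 19 \left(-4\right) 2 \cdot 5 = \left(-76\right) 10 = -760$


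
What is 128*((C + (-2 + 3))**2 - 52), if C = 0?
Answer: -6528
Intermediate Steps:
128*((C + (-2 + 3))**2 - 52) = 128*((0 + (-2 + 3))**2 - 52) = 128*((0 + 1)**2 - 52) = 128*(1**2 - 52) = 128*(1 - 52) = 128*(-51) = -6528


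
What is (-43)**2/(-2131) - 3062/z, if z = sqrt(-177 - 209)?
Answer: -1849/2131 + 1531*I*sqrt(386)/193 ≈ -0.86767 + 155.85*I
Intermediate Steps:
z = I*sqrt(386) (z = sqrt(-386) = I*sqrt(386) ≈ 19.647*I)
(-43)**2/(-2131) - 3062/z = (-43)**2/(-2131) - 3062*(-I*sqrt(386)/386) = 1849*(-1/2131) - (-1531)*I*sqrt(386)/193 = -1849/2131 + 1531*I*sqrt(386)/193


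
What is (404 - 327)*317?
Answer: 24409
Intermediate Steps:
(404 - 327)*317 = 77*317 = 24409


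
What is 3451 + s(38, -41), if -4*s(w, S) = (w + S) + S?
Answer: 3462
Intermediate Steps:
s(w, S) = -S/2 - w/4 (s(w, S) = -((w + S) + S)/4 = -((S + w) + S)/4 = -(w + 2*S)/4 = -S/2 - w/4)
3451 + s(38, -41) = 3451 + (-1/2*(-41) - 1/4*38) = 3451 + (41/2 - 19/2) = 3451 + 11 = 3462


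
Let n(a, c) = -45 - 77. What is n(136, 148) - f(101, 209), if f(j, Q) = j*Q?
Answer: -21231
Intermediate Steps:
f(j, Q) = Q*j
n(a, c) = -122
n(136, 148) - f(101, 209) = -122 - 209*101 = -122 - 1*21109 = -122 - 21109 = -21231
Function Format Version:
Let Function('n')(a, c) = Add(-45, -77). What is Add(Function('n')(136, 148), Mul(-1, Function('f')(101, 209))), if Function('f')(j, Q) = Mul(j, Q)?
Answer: -21231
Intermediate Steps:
Function('f')(j, Q) = Mul(Q, j)
Function('n')(a, c) = -122
Add(Function('n')(136, 148), Mul(-1, Function('f')(101, 209))) = Add(-122, Mul(-1, Mul(209, 101))) = Add(-122, Mul(-1, 21109)) = Add(-122, -21109) = -21231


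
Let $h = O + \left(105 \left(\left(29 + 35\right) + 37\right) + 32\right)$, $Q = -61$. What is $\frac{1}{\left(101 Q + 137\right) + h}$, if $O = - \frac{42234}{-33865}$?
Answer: $\frac{33865}{156261479} \approx 0.00021672$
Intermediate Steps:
$O = \frac{42234}{33865}$ ($O = \left(-42234\right) \left(- \frac{1}{33865}\right) = \frac{42234}{33865} \approx 1.2471$)
$h = \frac{360264239}{33865}$ ($h = \frac{42234}{33865} + \left(105 \left(\left(29 + 35\right) + 37\right) + 32\right) = \frac{42234}{33865} + \left(105 \left(64 + 37\right) + 32\right) = \frac{42234}{33865} + \left(105 \cdot 101 + 32\right) = \frac{42234}{33865} + \left(10605 + 32\right) = \frac{42234}{33865} + 10637 = \frac{360264239}{33865} \approx 10638.0$)
$\frac{1}{\left(101 Q + 137\right) + h} = \frac{1}{\left(101 \left(-61\right) + 137\right) + \frac{360264239}{33865}} = \frac{1}{\left(-6161 + 137\right) + \frac{360264239}{33865}} = \frac{1}{-6024 + \frac{360264239}{33865}} = \frac{1}{\frac{156261479}{33865}} = \frac{33865}{156261479}$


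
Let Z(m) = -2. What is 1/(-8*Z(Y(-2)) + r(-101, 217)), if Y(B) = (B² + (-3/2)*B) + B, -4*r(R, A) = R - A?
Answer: 2/191 ≈ 0.010471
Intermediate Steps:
r(R, A) = -R/4 + A/4 (r(R, A) = -(R - A)/4 = -R/4 + A/4)
Y(B) = B² - B/2 (Y(B) = (B² + (-3*½)*B) + B = (B² - 3*B/2) + B = B² - B/2)
1/(-8*Z(Y(-2)) + r(-101, 217)) = 1/(-8*(-2) + (-¼*(-101) + (¼)*217)) = 1/(16 + (101/4 + 217/4)) = 1/(16 + 159/2) = 1/(191/2) = 2/191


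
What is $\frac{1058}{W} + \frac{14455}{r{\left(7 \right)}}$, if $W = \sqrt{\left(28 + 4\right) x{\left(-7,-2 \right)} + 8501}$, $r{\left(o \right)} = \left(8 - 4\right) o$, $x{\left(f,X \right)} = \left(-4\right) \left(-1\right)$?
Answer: $\frac{2065}{4} + \frac{1058 \sqrt{8629}}{8629} \approx 527.64$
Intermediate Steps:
$x{\left(f,X \right)} = 4$
$r{\left(o \right)} = 4 o$
$W = \sqrt{8629}$ ($W = \sqrt{\left(28 + 4\right) 4 + 8501} = \sqrt{32 \cdot 4 + 8501} = \sqrt{128 + 8501} = \sqrt{8629} \approx 92.892$)
$\frac{1058}{W} + \frac{14455}{r{\left(7 \right)}} = \frac{1058}{\sqrt{8629}} + \frac{14455}{4 \cdot 7} = 1058 \frac{\sqrt{8629}}{8629} + \frac{14455}{28} = \frac{1058 \sqrt{8629}}{8629} + 14455 \cdot \frac{1}{28} = \frac{1058 \sqrt{8629}}{8629} + \frac{2065}{4} = \frac{2065}{4} + \frac{1058 \sqrt{8629}}{8629}$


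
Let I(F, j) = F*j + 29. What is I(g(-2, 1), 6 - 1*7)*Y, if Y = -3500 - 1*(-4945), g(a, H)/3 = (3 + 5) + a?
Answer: 15895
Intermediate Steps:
g(a, H) = 24 + 3*a (g(a, H) = 3*((3 + 5) + a) = 3*(8 + a) = 24 + 3*a)
Y = 1445 (Y = -3500 + 4945 = 1445)
I(F, j) = 29 + F*j
I(g(-2, 1), 6 - 1*7)*Y = (29 + (24 + 3*(-2))*(6 - 1*7))*1445 = (29 + (24 - 6)*(6 - 7))*1445 = (29 + 18*(-1))*1445 = (29 - 18)*1445 = 11*1445 = 15895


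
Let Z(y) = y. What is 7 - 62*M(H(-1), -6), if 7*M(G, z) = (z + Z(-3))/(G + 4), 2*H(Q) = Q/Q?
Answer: 173/7 ≈ 24.714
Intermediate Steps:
H(Q) = ½ (H(Q) = (Q/Q)/2 = (½)*1 = ½)
M(G, z) = (-3 + z)/(7*(4 + G)) (M(G, z) = ((z - 3)/(G + 4))/7 = ((-3 + z)/(4 + G))/7 = (-3 + z)/(7*(4 + G)))
7 - 62*M(H(-1), -6) = 7 - 62*(-3 - 6)/(7*(4 + ½)) = 7 - 62*(-9)/(7*9/2) = 7 - 62*2*(-9)/(7*9) = 7 - 62*(-2/7) = 7 + 124/7 = 173/7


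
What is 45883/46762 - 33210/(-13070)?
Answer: 215265683/61117934 ≈ 3.5221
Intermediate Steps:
45883/46762 - 33210/(-13070) = 45883*(1/46762) - 33210*(-1/13070) = 45883/46762 + 3321/1307 = 215265683/61117934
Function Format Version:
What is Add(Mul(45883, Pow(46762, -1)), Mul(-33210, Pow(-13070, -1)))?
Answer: Rational(215265683, 61117934) ≈ 3.5221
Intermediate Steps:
Add(Mul(45883, Pow(46762, -1)), Mul(-33210, Pow(-13070, -1))) = Add(Mul(45883, Rational(1, 46762)), Mul(-33210, Rational(-1, 13070))) = Add(Rational(45883, 46762), Rational(3321, 1307)) = Rational(215265683, 61117934)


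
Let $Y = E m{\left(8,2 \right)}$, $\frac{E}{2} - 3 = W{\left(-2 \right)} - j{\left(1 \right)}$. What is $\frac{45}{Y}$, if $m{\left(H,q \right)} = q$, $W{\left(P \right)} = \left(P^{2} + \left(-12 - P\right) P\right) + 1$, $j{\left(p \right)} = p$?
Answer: $\frac{5}{12} \approx 0.41667$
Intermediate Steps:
$W{\left(P \right)} = 1 + P^{2} + P \left(-12 - P\right)$ ($W{\left(P \right)} = \left(P^{2} + P \left(-12 - P\right)\right) + 1 = 1 + P^{2} + P \left(-12 - P\right)$)
$E = 54$ ($E = 6 + 2 \left(\left(1 - -24\right) - 1\right) = 6 + 2 \left(\left(1 + 24\right) - 1\right) = 6 + 2 \left(25 - 1\right) = 6 + 2 \cdot 24 = 6 + 48 = 54$)
$Y = 108$ ($Y = 54 \cdot 2 = 108$)
$\frac{45}{Y} = \frac{45}{108} = 45 \cdot \frac{1}{108} = \frac{5}{12}$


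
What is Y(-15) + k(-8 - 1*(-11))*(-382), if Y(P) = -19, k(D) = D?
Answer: -1165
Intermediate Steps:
Y(-15) + k(-8 - 1*(-11))*(-382) = -19 + (-8 - 1*(-11))*(-382) = -19 + (-8 + 11)*(-382) = -19 + 3*(-382) = -19 - 1146 = -1165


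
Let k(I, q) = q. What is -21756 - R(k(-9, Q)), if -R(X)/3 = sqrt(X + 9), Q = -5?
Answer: -21750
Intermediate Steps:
R(X) = -3*sqrt(9 + X) (R(X) = -3*sqrt(X + 9) = -3*sqrt(9 + X))
-21756 - R(k(-9, Q)) = -21756 - (-3)*sqrt(9 - 5) = -21756 - (-3)*sqrt(4) = -21756 - (-3)*2 = -21756 - 1*(-6) = -21756 + 6 = -21750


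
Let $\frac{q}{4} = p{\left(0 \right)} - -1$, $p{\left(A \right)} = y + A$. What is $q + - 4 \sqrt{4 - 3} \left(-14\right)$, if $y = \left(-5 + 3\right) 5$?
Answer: $20$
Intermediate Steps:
$y = -10$ ($y = \left(-2\right) 5 = -10$)
$p{\left(A \right)} = -10 + A$
$q = -36$ ($q = 4 \left(\left(-10 + 0\right) - -1\right) = 4 \left(-10 + 1\right) = 4 \left(-9\right) = -36$)
$q + - 4 \sqrt{4 - 3} \left(-14\right) = -36 + - 4 \sqrt{4 - 3} \left(-14\right) = -36 + - 4 \sqrt{1} \left(-14\right) = -36 + \left(-4\right) 1 \left(-14\right) = -36 - -56 = -36 + 56 = 20$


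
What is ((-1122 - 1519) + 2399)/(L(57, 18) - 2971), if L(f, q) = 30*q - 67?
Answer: 121/1249 ≈ 0.096877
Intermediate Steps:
L(f, q) = -67 + 30*q
((-1122 - 1519) + 2399)/(L(57, 18) - 2971) = ((-1122 - 1519) + 2399)/((-67 + 30*18) - 2971) = (-2641 + 2399)/((-67 + 540) - 2971) = -242/(473 - 2971) = -242/(-2498) = -242*(-1/2498) = 121/1249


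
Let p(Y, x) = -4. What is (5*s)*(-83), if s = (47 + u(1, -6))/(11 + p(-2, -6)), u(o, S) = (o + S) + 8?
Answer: -20750/7 ≈ -2964.3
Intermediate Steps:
u(o, S) = 8 + S + o (u(o, S) = (S + o) + 8 = 8 + S + o)
s = 50/7 (s = (47 + (8 - 6 + 1))/(11 - 4) = (47 + 3)/7 = 50*(1/7) = 50/7 ≈ 7.1429)
(5*s)*(-83) = (5*(50/7))*(-83) = (250/7)*(-83) = -20750/7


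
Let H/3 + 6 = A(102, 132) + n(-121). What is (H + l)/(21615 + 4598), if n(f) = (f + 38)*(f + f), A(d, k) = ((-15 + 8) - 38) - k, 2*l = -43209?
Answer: 76209/52426 ≈ 1.4536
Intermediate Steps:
l = -43209/2 (l = (½)*(-43209) = -43209/2 ≈ -21605.)
A(d, k) = -45 - k (A(d, k) = (-7 - 38) - k = -45 - k)
n(f) = 2*f*(38 + f) (n(f) = (38 + f)*(2*f) = 2*f*(38 + f))
H = 59709 (H = -18 + 3*((-45 - 1*132) + 2*(-121)*(38 - 121)) = -18 + 3*((-45 - 132) + 2*(-121)*(-83)) = -18 + 3*(-177 + 20086) = -18 + 3*19909 = -18 + 59727 = 59709)
(H + l)/(21615 + 4598) = (59709 - 43209/2)/(21615 + 4598) = (76209/2)/26213 = (76209/2)*(1/26213) = 76209/52426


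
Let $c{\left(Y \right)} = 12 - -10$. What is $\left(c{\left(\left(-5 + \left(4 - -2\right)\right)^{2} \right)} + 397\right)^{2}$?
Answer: $175561$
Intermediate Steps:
$c{\left(Y \right)} = 22$ ($c{\left(Y \right)} = 12 + 10 = 22$)
$\left(c{\left(\left(-5 + \left(4 - -2\right)\right)^{2} \right)} + 397\right)^{2} = \left(22 + 397\right)^{2} = 419^{2} = 175561$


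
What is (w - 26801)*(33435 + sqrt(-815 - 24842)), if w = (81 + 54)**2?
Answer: -286738560 - 8576*I*sqrt(25657) ≈ -2.8674e+8 - 1.3737e+6*I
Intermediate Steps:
w = 18225 (w = 135**2 = 18225)
(w - 26801)*(33435 + sqrt(-815 - 24842)) = (18225 - 26801)*(33435 + sqrt(-815 - 24842)) = -8576*(33435 + sqrt(-25657)) = -8576*(33435 + I*sqrt(25657)) = -286738560 - 8576*I*sqrt(25657)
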